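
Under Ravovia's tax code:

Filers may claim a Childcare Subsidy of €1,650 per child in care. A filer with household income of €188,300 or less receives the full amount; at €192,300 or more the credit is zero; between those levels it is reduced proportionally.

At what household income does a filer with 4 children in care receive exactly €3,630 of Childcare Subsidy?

€190,100

Full credit = 4 × €1,650 = €6,600.
€3,630 is 3,630/6,600 of the full €6,600, so 2,970/6,600 of the €4,000 range has been used: income = €188,300 + €4,000 × 2,970/6,600 = €190,100.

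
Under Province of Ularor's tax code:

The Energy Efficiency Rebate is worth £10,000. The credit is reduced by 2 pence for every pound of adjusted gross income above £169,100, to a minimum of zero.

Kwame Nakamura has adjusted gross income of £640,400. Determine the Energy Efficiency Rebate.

Energy Efficiency Rebate: 2% of the £471,300 excess over £169,100 is £9,426; credit = £10,000 − £9,426 = £574.

£574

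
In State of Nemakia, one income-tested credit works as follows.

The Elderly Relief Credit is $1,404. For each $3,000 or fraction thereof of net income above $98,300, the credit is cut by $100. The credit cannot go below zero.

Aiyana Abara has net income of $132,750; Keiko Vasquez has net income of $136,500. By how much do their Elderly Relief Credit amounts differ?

$100

Aiyana ($132,750): Elderly Relief Credit: income exceeds $98,300 by $34,450, which is 12 full-or-partial $3,000 increments; reduction = 12 × $100 = $1,200, leaving $204.
Keiko ($136,500): Elderly Relief Credit: income exceeds $98,300 by $38,200, which is 13 full-or-partial $3,000 increments; reduction = 13 × $100 = $1,300, leaving $104.
Difference: |$204 − $104| = $100.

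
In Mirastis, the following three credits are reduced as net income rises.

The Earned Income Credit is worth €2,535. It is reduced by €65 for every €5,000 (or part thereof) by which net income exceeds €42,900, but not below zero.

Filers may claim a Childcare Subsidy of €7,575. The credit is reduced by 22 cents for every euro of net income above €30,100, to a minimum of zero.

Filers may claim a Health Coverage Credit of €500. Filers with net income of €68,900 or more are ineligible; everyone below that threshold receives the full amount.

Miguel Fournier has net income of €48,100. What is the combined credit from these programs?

€6,520

Earned Income Credit: income exceeds €42,900 by €5,200, which is 2 full-or-partial €5,000 increments; reduction = 2 × €65 = €130, leaving €2,405.
Childcare Subsidy: 22% of the €18,000 excess over €30,100 is €3,960; credit = €7,575 − €3,960 = €3,615.
Health Coverage Credit: €48,100 is below the €68,900 cutoff, so the full €500 applies.
Total: €2,405 + €3,615 + €500 = €6,520.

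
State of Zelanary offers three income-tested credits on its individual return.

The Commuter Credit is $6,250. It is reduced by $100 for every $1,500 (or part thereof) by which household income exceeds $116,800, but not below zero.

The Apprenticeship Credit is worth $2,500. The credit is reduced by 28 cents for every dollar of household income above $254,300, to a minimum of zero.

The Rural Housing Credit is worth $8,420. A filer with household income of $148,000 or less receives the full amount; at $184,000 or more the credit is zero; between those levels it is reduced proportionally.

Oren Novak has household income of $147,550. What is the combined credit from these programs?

$15,070

Commuter Credit: income exceeds $116,800 by $30,750, which is 21 full-or-partial $1,500 increments; reduction = 21 × $100 = $2,100, leaving $4,150.
Apprenticeship Credit: $147,550 is at or below the $254,300 threshold, so the full $2,500 applies.
Rural Housing Credit: $147,550 is at or below the $148,000 threshold, so the full $8,420 applies.
Total: $4,150 + $2,500 + $8,420 = $15,070.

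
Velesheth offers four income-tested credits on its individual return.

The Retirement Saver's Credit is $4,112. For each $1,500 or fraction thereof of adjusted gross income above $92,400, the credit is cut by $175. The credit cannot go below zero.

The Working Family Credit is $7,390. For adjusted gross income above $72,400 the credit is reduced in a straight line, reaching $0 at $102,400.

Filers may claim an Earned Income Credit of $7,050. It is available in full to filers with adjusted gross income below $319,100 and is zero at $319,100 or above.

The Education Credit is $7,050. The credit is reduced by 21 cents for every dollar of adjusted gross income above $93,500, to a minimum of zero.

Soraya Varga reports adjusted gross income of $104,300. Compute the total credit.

Retirement Saver's Credit: income exceeds $92,400 by $11,900, which is 8 full-or-partial $1,500 increments; reduction = 8 × $175 = $1,400, leaving $2,712.
Working Family Credit: $104,300 is at or above $102,400, so the credit is $0.
Earned Income Credit: $104,300 is below the $319,100 cutoff, so the full $7,050 applies.
Education Credit: 21% of the $10,800 excess over $93,500 is $2,268; credit = $7,050 − $2,268 = $4,782.
Total: $2,712 + $0 + $7,050 + $4,782 = $14,544.

$14,544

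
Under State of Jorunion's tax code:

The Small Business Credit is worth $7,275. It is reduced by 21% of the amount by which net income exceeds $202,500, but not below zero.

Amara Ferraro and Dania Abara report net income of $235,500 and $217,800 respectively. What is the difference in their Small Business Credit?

$3,717

Amara ($235,500): Small Business Credit: 21% of the $33,000 excess over $202,500 is $6,930; credit = $7,275 − $6,930 = $345.
Dania ($217,800): Small Business Credit: 21% of the $15,300 excess over $202,500 is $3,213; credit = $7,275 − $3,213 = $4,062.
Difference: |$345 − $4,062| = $3,717.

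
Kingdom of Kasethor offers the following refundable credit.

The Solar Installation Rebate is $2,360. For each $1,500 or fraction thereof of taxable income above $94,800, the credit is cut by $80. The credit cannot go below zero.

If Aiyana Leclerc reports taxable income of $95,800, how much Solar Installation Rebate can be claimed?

$2,280

Solar Installation Rebate: income exceeds $94,800 by $1,000, which is 1 full-or-partial $1,500 increment; reduction = 1 × $80 = $80, leaving $2,280.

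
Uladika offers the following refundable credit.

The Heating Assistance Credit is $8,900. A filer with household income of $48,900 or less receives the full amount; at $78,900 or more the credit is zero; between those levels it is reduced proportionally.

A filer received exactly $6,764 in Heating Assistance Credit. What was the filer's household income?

$6,764 is 6,764/8,900 of the full $8,900, so 2,136/8,900 of the $30,000 range has been used: income = $48,900 + $30,000 × 2,136/8,900 = $56,100.

$56,100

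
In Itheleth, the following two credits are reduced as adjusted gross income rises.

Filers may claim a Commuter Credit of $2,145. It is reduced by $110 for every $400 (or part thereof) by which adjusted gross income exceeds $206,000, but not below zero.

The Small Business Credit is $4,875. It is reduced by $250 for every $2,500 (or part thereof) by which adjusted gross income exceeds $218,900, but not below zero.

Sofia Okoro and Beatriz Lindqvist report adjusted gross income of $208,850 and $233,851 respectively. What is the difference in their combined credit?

$2,765

Sofia ($208,850): Commuter Credit: income exceeds $206,000 by $2,850, which is 8 full-or-partial $400 increments; reduction = 8 × $110 = $880, leaving $1,265. Small Business Credit: $208,850 is at or below the $218,900 threshold, so the full $4,875 applies. total $1,265 + $4,875 = $6,140
Beatriz ($233,851): Commuter Credit: income exceeds $206,000 by $27,851 → 70 increments × $110 = $7,700 ≥ base, so the credit is $0. Small Business Credit: income exceeds $218,900 by $14,951, which is 6 full-or-partial $2,500 increments; reduction = 6 × $250 = $1,500, leaving $3,375. total $0 + $3,375 = $3,375
Difference: |$6,140 − $3,375| = $2,765.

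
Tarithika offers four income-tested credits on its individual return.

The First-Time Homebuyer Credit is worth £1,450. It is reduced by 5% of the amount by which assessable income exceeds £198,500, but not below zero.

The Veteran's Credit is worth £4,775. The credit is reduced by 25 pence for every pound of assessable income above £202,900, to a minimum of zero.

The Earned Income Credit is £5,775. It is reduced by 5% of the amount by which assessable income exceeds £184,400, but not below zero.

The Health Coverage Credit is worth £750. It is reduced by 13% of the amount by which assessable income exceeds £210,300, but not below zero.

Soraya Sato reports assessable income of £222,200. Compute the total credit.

£4,150

First-Time Homebuyer Credit: 5% of the £23,700 excess over £198,500 is £1,185; credit = £1,450 − £1,185 = £265.
Veteran's Credit: 25% of the £19,300 excess over £202,900 is £4,825 ≥ base, so the credit is £0.
Earned Income Credit: 5% of the £37,800 excess over £184,400 is £1,890; credit = £5,775 − £1,890 = £3,885.
Health Coverage Credit: 13% of the £11,900 excess over £210,300 is £1,547 ≥ base, so the credit is £0.
Total: £265 + £0 + £3,885 + £0 = £4,150.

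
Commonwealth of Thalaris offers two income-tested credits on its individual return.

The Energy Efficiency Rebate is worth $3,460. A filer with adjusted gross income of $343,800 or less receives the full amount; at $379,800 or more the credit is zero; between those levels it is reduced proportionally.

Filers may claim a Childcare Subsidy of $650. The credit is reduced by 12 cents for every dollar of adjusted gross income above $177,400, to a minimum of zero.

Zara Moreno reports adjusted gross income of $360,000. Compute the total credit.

$1,903

Energy Efficiency Rebate: $360,000 is $16,200 into a $36,000 phase-out range, leaving 19,800/36,000 of the credit: $3,460 × 19,800/36,000 = $1,903.
Childcare Subsidy: 12% of the $182,600 excess over $177,400 is $21,912 ≥ base, so the credit is $0.
Total: $1,903 + $0 = $1,903.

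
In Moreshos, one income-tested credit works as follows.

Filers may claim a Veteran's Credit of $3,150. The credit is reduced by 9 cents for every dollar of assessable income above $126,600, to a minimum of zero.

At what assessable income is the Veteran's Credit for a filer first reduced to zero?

The credit falls by 9% of each dollar above $126,600, so it reaches zero when the excess is $3,150 / 9% = $35,000: income = $126,600 + $35,000 = $161,600.

$161,600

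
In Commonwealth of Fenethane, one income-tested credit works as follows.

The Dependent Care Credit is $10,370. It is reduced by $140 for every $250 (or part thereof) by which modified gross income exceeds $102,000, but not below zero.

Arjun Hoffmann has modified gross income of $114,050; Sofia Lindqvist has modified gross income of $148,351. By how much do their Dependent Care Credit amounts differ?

Arjun ($114,050): Dependent Care Credit: income exceeds $102,000 by $12,050, which is 49 full-or-partial $250 increments; reduction = 49 × $140 = $6,860, leaving $3,510.
Sofia ($148,351): Dependent Care Credit: income exceeds $102,000 by $46,351 → 186 increments × $140 = $26,040 ≥ base, so the credit is $0.
Difference: |$3,510 − $0| = $3,510.

$3,510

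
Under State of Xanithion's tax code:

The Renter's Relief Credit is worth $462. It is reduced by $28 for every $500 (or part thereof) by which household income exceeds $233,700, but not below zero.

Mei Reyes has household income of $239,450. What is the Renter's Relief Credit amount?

Renter's Relief Credit: income exceeds $233,700 by $5,750, which is 12 full-or-partial $500 increments; reduction = 12 × $28 = $336, leaving $126.

$126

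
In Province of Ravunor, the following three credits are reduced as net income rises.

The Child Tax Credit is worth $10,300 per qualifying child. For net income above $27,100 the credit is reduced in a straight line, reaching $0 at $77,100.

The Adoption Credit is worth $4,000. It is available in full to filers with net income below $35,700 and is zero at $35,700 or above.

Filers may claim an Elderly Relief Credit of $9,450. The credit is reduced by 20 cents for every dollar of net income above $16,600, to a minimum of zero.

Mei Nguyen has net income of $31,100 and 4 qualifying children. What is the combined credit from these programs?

$48,454

Child Tax Credit: base = 4 × $10,300 = $41,200. $31,100 is $4,000 into a $50,000 phase-out range, leaving 46,000/50,000 of the credit: $41,200 × 46,000/50,000 = $37,904.
Adoption Credit: $31,100 is below the $35,700 cutoff, so the full $4,000 applies.
Elderly Relief Credit: 20% of the $14,500 excess over $16,600 is $2,900; credit = $9,450 − $2,900 = $6,550.
Total: $37,904 + $4,000 + $6,550 = $48,454.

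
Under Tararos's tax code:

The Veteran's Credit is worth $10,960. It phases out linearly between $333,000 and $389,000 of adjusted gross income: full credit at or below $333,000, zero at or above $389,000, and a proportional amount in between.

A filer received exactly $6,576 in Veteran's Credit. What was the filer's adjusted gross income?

$355,400

$6,576 is 6,576/10,960 of the full $10,960, so 4,384/10,960 of the $56,000 range has been used: income = $333,000 + $56,000 × 4,384/10,960 = $355,400.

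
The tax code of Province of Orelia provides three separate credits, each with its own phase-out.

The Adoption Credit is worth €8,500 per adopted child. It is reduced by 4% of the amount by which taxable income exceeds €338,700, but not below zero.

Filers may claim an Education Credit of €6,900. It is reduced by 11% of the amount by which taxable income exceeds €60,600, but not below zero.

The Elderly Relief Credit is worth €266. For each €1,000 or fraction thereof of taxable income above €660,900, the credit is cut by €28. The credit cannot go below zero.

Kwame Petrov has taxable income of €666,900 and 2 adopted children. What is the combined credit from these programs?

€3,970

Adoption Credit: base = 2 × €8,500 = €17,000. 4% of the €328,200 excess over €338,700 is €13,128; credit = €17,000 − €13,128 = €3,872.
Education Credit: 11% of the €606,300 excess over €60,600 is €66,693 ≥ base, so the credit is €0.
Elderly Relief Credit: income exceeds €660,900 by €6,000, which is 6 full-or-partial €1,000 increments; reduction = 6 × €28 = €168, leaving €98.
Total: €3,872 + €0 + €98 = €3,970.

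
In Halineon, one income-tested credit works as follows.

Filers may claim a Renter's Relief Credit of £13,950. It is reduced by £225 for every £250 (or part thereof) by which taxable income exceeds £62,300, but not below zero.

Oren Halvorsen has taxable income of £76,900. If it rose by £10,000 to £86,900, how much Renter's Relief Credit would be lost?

£675

At £76,900 — income exceeds £62,300 by £14,600, which is 59 full-or-partial £250 increments; reduction = 59 × £225 = £13,275, leaving £675.
At £86,900 — income exceeds £62,300 by £24,600 → 99 increments × £225 = £22,275 ≥ base, so the credit is £0.
Lost: £675 − £0 = £675.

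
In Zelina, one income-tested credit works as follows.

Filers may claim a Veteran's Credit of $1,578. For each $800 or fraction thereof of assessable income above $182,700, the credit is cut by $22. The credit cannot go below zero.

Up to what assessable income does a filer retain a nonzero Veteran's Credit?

$239,500

After 71 increments the reduction is 71 × $22 = $1,562, leaving $16; one more increment wipes it out. Increment 71 ends at excess 71 × $800 = $56,800, so the highest qualifying income is $182,700 + $56,800 = $239,500.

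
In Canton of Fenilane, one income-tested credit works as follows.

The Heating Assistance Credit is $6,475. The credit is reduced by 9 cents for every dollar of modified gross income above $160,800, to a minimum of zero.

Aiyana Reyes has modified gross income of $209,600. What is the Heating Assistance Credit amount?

Heating Assistance Credit: 9% of the $48,800 excess over $160,800 is $4,392; credit = $6,475 − $4,392 = $2,083.

$2,083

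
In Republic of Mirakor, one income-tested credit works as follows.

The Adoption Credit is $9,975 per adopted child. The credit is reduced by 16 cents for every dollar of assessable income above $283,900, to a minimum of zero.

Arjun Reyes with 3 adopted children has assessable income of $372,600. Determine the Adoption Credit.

Adoption Credit: base = 3 × $9,975 = $29,925. 16% of the $88,700 excess over $283,900 is $14,192; credit = $29,925 − $14,192 = $15,733.

$15,733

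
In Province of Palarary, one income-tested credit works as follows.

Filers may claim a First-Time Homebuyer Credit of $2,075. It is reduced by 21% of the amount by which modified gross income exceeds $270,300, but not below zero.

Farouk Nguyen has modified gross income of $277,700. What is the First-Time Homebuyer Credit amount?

First-Time Homebuyer Credit: 21% of the $7,400 excess over $270,300 is $1,554; credit = $2,075 − $1,554 = $521.

$521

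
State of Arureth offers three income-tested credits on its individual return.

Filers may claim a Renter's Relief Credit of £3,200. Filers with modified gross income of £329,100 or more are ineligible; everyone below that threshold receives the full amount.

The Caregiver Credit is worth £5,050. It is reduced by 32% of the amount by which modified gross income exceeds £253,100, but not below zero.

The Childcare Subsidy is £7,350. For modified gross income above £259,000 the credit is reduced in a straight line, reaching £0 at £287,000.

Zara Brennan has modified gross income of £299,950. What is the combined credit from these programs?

£3,200

Renter's Relief Credit: £299,950 is below the £329,100 cutoff, so the full £3,200 applies.
Caregiver Credit: 32% of the £46,850 excess over £253,100 is £14,992 ≥ base, so the credit is £0.
Childcare Subsidy: £299,950 is at or above £287,000, so the credit is £0.
Total: £3,200 + £0 + £0 = £3,200.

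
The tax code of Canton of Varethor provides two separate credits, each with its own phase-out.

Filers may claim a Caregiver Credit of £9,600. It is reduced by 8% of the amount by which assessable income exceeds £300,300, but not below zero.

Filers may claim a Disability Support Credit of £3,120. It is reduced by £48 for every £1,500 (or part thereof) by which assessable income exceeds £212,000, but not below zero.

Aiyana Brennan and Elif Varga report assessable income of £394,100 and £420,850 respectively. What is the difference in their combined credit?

£2,096

Aiyana (£394,100): Caregiver Credit: 8% of the £93,800 excess over £300,300 is £7,504; credit = £9,600 − £7,504 = £2,096. Disability Support Credit: income exceeds £212,000 by £182,100 → 122 increments × £48 = £5,856 ≥ base, so the credit is £0. total £2,096 + £0 = £2,096
Elif (£420,850): Caregiver Credit: 8% of the £120,550 excess over £300,300 is £9,644 ≥ base, so the credit is £0. Disability Support Credit: income exceeds £212,000 by £208,850 → 140 increments × £48 = £6,720 ≥ base, so the credit is £0. total £0 + £0 = £0
Difference: |£2,096 − £0| = £2,096.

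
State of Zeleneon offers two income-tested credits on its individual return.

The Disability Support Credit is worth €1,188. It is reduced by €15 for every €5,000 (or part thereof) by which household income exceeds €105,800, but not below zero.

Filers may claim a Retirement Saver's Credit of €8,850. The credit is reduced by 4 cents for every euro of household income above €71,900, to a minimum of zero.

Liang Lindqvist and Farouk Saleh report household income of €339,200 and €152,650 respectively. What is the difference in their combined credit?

€6,175

Liang (€339,200): Disability Support Credit: income exceeds €105,800 by €233,400, which is 47 full-or-partial €5,000 increments; reduction = 47 × €15 = €705, leaving €483. Retirement Saver's Credit: 4% of the €267,300 excess over €71,900 is €10,692 ≥ base, so the credit is €0. total €483 + €0 = €483
Farouk (€152,650): Disability Support Credit: income exceeds €105,800 by €46,850, which is 10 full-or-partial €5,000 increments; reduction = 10 × €15 = €150, leaving €1,038. Retirement Saver's Credit: 4% of the €80,750 excess over €71,900 is €3,230; credit = €8,850 − €3,230 = €5,620. total €1,038 + €5,620 = €6,658
Difference: |€483 − €6,658| = €6,175.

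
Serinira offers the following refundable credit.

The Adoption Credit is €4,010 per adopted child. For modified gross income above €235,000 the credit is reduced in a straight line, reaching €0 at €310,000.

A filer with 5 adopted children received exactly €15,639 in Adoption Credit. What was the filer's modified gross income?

€251,500

Full credit = 5 × €4,010 = €20,050.
€15,639 is 15,639/20,050 of the full €20,050, so 4,411/20,050 of the €75,000 range has been used: income = €235,000 + €75,000 × 4,411/20,050 = €251,500.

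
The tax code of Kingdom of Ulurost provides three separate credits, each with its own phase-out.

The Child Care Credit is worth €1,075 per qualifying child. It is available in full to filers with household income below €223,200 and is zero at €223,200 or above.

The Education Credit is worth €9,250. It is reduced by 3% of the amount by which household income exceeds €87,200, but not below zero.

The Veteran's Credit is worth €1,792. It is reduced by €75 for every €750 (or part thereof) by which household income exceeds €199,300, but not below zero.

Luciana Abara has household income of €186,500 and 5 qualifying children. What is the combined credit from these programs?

€13,438

Child Care Credit: base = 5 × €1,075 = €5,375. €186,500 is below the €223,200 cutoff, so the full €5,375 applies.
Education Credit: 3% of the €99,300 excess over €87,200 is €2,979; credit = €9,250 − €2,979 = €6,271.
Veteran's Credit: €186,500 is at or below the €199,300 threshold, so the full €1,792 applies.
Total: €5,375 + €6,271 + €1,792 = €13,438.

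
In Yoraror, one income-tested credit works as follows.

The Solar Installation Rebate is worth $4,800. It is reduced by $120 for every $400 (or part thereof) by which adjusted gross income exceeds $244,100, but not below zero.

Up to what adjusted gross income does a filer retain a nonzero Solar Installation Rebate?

$259,700

After 39 increments the reduction is 39 × $120 = $4,680, leaving $120; one more increment wipes it out. Increment 39 ends at excess 39 × $400 = $15,600, so the highest qualifying income is $244,100 + $15,600 = $259,700.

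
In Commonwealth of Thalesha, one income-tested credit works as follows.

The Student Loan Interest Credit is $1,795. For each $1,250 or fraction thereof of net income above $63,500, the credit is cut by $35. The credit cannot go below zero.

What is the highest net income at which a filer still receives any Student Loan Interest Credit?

After 51 increments the reduction is 51 × $35 = $1,785, leaving $10; one more increment wipes it out. Increment 51 ends at excess 51 × $1,250 = $63,750, so the highest qualifying income is $63,500 + $63,750 = $127,250.

$127,250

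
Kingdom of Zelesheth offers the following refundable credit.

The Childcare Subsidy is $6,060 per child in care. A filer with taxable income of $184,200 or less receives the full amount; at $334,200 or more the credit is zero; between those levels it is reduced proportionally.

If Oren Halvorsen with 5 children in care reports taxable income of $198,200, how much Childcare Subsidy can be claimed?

Childcare Subsidy: base = 5 × $6,060 = $30,300. $198,200 is $14,000 into a $150,000 phase-out range, leaving 136,000/150,000 of the credit: $30,300 × 136,000/150,000 = $27,472.

$27,472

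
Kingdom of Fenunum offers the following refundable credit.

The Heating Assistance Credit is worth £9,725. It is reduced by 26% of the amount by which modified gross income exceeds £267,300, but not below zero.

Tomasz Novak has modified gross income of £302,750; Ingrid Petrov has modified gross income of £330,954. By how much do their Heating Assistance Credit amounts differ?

£508

Tomasz (£302,750): Heating Assistance Credit: 26% of the £35,450 excess over £267,300 is £9,217; credit = £9,725 − £9,217 = £508.
Ingrid (£330,954): Heating Assistance Credit: 26% of the £63,654 excess over £267,300 is £16,550.04 ≥ base, so the credit is £0.
Difference: |£508 − £0| = £508.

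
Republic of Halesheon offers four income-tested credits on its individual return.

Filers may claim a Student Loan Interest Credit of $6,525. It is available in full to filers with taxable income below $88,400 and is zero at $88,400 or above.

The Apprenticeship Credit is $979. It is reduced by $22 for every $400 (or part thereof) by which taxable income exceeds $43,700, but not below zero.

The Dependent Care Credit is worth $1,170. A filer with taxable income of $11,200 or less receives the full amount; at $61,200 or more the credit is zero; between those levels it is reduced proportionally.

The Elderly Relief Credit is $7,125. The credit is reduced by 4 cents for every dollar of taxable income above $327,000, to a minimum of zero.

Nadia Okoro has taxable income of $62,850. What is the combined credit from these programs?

$13,650

Student Loan Interest Credit: $62,850 is below the $88,400 cutoff, so the full $6,525 applies.
Apprenticeship Credit: income exceeds $43,700 by $19,150 → 48 increments × $22 = $1,056 ≥ base, so the credit is $0.
Dependent Care Credit: $62,850 is at or above $61,200, so the credit is $0.
Elderly Relief Credit: $62,850 is at or below the $327,000 threshold, so the full $7,125 applies.
Total: $6,525 + $0 + $0 + $7,125 = $13,650.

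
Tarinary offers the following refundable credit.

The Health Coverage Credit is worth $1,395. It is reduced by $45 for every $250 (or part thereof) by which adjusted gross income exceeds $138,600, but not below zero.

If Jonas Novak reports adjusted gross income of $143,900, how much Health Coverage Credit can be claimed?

Health Coverage Credit: income exceeds $138,600 by $5,300, which is 22 full-or-partial $250 increments; reduction = 22 × $45 = $990, leaving $405.

$405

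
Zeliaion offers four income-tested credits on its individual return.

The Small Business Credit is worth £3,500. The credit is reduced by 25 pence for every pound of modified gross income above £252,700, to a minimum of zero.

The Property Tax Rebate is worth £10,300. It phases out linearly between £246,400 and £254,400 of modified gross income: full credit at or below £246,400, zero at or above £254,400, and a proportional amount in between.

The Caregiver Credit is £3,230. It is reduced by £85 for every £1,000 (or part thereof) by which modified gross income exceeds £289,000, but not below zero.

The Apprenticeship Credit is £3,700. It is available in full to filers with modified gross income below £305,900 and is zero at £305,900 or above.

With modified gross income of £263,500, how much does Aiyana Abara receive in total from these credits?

Small Business Credit: 25% of the £10,800 excess over £252,700 is £2,700; credit = £3,500 − £2,700 = £800.
Property Tax Rebate: £263,500 is at or above £254,400, so the credit is £0.
Caregiver Credit: £263,500 is at or below the £289,000 threshold, so the full £3,230 applies.
Apprenticeship Credit: £263,500 is below the £305,900 cutoff, so the full £3,700 applies.
Total: £800 + £0 + £3,230 + £3,700 = £7,730.

£7,730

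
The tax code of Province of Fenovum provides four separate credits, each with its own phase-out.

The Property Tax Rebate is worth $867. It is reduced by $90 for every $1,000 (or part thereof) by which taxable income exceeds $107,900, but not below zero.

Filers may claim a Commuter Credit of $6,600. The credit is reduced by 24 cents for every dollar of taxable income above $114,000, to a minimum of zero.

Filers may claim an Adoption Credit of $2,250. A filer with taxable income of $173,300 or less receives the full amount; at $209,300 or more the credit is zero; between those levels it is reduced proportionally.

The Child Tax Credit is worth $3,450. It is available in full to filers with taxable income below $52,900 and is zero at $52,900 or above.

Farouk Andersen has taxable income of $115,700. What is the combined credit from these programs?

$8,589

Property Tax Rebate: income exceeds $107,900 by $7,800, which is 8 full-or-partial $1,000 increments; reduction = 8 × $90 = $720, leaving $147.
Commuter Credit: 24% of the $1,700 excess over $114,000 is $408; credit = $6,600 − $408 = $6,192.
Adoption Credit: $115,700 is at or below the $173,300 threshold, so the full $2,250 applies.
Child Tax Credit: $115,700 meets or exceeds the $52,900 cutoff, so the credit is $0.
Total: $147 + $6,192 + $2,250 + $0 = $8,589.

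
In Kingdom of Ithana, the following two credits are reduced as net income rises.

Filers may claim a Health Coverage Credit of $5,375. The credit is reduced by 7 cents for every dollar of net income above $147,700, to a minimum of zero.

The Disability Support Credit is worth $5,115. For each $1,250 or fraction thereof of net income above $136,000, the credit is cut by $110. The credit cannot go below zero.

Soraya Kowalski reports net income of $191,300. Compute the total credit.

$2,488

Health Coverage Credit: 7% of the $43,600 excess over $147,700 is $3,052; credit = $5,375 − $3,052 = $2,323.
Disability Support Credit: income exceeds $136,000 by $55,300, which is 45 full-or-partial $1,250 increments; reduction = 45 × $110 = $4,950, leaving $165.
Total: $2,323 + $165 = $2,488.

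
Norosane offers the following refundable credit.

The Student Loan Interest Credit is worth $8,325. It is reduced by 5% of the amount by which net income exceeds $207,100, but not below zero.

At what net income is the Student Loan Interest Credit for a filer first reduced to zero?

$373,600

The credit falls by 5% of each dollar above $207,100, so it reaches zero when the excess is $8,325 / 5% = $166,500: income = $207,100 + $166,500 = $373,600.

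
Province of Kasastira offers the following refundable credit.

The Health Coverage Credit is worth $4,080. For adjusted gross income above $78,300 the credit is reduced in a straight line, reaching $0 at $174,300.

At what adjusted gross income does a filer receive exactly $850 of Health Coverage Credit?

$850 is 850/4,080 of the full $4,080, so 3,230/4,080 of the $96,000 range has been used: income = $78,300 + $96,000 × 3,230/4,080 = $154,300.

$154,300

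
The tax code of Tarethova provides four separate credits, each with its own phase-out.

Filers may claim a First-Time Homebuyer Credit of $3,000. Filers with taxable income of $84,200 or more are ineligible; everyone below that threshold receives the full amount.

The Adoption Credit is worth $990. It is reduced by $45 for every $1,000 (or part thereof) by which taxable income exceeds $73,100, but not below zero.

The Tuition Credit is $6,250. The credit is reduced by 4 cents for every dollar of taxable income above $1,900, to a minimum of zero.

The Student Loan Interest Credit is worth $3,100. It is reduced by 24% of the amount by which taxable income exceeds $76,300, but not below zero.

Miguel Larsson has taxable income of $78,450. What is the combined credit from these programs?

$9,492

First-Time Homebuyer Credit: $78,450 is below the $84,200 cutoff, so the full $3,000 applies.
Adoption Credit: income exceeds $73,100 by $5,350, which is 6 full-or-partial $1,000 increments; reduction = 6 × $45 = $270, leaving $720.
Tuition Credit: 4% of the $76,550 excess over $1,900 is $3,062; credit = $6,250 − $3,062 = $3,188.
Student Loan Interest Credit: 24% of the $2,150 excess over $76,300 is $516; credit = $3,100 − $516 = $2,584.
Total: $3,000 + $720 + $3,188 + $2,584 = $9,492.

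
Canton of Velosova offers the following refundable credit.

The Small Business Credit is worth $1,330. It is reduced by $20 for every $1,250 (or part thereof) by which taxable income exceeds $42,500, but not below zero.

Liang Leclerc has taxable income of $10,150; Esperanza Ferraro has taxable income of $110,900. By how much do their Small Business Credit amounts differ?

Liang ($10,150): Small Business Credit: $10,150 is at or below the $42,500 threshold, so the full $1,330 applies.
Esperanza ($110,900): Small Business Credit: income exceeds $42,500 by $68,400, which is 55 full-or-partial $1,250 increments; reduction = 55 × $20 = $1,100, leaving $230.
Difference: |$1,330 − $230| = $1,100.

$1,100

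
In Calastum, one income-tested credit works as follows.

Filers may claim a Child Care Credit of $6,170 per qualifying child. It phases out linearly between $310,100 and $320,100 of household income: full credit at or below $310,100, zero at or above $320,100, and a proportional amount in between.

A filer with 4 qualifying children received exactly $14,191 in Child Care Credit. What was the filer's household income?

$314,350

Full credit = 4 × $6,170 = $24,680.
$14,191 is 14,191/24,680 of the full $24,680, so 10,489/24,680 of the $10,000 range has been used: income = $310,100 + $10,000 × 10,489/24,680 = $314,350.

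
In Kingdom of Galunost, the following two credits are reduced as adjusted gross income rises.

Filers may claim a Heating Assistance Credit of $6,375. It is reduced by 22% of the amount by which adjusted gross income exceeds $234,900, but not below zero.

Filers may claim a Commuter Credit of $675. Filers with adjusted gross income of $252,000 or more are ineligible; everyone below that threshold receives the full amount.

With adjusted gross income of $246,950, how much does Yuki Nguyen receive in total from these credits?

$4,399

Heating Assistance Credit: 22% of the $12,050 excess over $234,900 is $2,651; credit = $6,375 − $2,651 = $3,724.
Commuter Credit: $246,950 is below the $252,000 cutoff, so the full $675 applies.
Total: $3,724 + $675 = $4,399.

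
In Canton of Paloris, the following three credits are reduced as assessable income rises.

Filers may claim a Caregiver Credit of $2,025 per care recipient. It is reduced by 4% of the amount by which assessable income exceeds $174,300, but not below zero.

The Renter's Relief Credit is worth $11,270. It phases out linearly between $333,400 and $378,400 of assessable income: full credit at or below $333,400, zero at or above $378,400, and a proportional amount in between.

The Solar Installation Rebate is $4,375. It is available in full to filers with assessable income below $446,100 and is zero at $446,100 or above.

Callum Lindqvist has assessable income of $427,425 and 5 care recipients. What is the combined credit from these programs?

Caregiver Credit: base = 5 × $2,025 = $10,125. 4% of the $253,125 excess over $174,300 is $10,125 ≥ base, so the credit is $0.
Renter's Relief Credit: $427,425 is at or above $378,400, so the credit is $0.
Solar Installation Rebate: $427,425 is below the $446,100 cutoff, so the full $4,375 applies.
Total: $0 + $0 + $4,375 = $4,375.

$4,375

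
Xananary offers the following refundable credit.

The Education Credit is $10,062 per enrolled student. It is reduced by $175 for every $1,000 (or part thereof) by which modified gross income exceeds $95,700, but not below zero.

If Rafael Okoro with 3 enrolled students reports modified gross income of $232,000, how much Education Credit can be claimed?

Education Credit: base = 3 × $10,062 = $30,186. income exceeds $95,700 by $136,300, which is 137 full-or-partial $1,000 increments; reduction = 137 × $175 = $23,975, leaving $6,211.

$6,211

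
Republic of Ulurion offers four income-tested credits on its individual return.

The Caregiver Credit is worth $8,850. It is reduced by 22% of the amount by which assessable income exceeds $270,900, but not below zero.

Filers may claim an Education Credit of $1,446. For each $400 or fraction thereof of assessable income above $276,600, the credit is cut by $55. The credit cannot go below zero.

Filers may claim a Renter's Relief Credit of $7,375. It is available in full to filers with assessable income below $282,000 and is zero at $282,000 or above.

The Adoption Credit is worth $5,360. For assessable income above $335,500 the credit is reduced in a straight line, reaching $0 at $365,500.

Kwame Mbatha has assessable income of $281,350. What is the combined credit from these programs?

$20,072

Caregiver Credit: 22% of the $10,450 excess over $270,900 is $2,299; credit = $8,850 − $2,299 = $6,551.
Education Credit: income exceeds $276,600 by $4,750, which is 12 full-or-partial $400 increments; reduction = 12 × $55 = $660, leaving $786.
Renter's Relief Credit: $281,350 is below the $282,000 cutoff, so the full $7,375 applies.
Adoption Credit: $281,350 is at or below the $335,500 threshold, so the full $5,360 applies.
Total: $6,551 + $786 + $7,375 + $5,360 = $20,072.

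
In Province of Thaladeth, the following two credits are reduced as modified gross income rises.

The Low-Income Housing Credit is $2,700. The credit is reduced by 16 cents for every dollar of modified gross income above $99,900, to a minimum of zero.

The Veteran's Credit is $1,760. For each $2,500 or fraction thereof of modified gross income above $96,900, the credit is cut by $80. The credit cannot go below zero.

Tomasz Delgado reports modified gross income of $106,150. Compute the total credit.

Low-Income Housing Credit: 16% of the $6,250 excess over $99,900 is $1,000; credit = $2,700 − $1,000 = $1,700.
Veteran's Credit: income exceeds $96,900 by $9,250, which is 4 full-or-partial $2,500 increments; reduction = 4 × $80 = $320, leaving $1,440.
Total: $1,700 + $1,440 = $3,140.

$3,140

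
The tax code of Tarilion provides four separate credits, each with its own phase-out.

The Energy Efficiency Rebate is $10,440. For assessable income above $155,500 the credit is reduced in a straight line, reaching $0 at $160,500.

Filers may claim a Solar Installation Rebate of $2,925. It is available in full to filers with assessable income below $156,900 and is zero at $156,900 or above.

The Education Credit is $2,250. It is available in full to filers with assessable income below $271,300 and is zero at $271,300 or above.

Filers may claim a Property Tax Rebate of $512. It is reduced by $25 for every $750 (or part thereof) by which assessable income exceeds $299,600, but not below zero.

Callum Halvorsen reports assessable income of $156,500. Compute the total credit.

$14,039

Energy Efficiency Rebate: $156,500 is $1,000 into a $5,000 phase-out range, leaving 4,000/5,000 of the credit: $10,440 × 4,000/5,000 = $8,352.
Solar Installation Rebate: $156,500 is below the $156,900 cutoff, so the full $2,925 applies.
Education Credit: $156,500 is below the $271,300 cutoff, so the full $2,250 applies.
Property Tax Rebate: $156,500 is at or below the $299,600 threshold, so the full $512 applies.
Total: $8,352 + $2,925 + $2,250 + $512 = $14,039.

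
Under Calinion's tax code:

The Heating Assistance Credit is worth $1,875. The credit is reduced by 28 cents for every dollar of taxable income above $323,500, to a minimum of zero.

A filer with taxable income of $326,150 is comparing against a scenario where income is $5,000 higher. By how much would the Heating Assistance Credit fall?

$1,133

At $326,150 — 28% of the $2,650 excess over $323,500 is $742; credit = $1,875 − $742 = $1,133.
At $331,150 — 28% of the $7,650 excess over $323,500 is $2,142 ≥ base, so the credit is $0.
Lost: $1,133 − $0 = $1,133.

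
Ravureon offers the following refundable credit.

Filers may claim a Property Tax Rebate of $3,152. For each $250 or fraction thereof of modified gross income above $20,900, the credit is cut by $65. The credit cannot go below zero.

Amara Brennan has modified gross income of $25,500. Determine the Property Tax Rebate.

Property Tax Rebate: income exceeds $20,900 by $4,600, which is 19 full-or-partial $250 increments; reduction = 19 × $65 = $1,235, leaving $1,917.

$1,917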